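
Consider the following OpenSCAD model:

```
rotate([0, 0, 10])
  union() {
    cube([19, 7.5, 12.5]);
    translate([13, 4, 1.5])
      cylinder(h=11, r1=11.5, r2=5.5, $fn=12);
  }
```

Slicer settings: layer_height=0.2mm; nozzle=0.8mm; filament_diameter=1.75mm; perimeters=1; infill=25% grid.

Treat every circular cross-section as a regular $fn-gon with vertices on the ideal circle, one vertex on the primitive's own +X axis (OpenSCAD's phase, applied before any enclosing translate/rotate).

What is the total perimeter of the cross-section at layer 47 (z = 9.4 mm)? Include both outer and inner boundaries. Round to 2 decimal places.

At z = 9.4 mm: the 19×7.5 cube contributes its full rectangle (perimeter 53.00 mm); the cone at (13, 4) (r1=11.5→r2=5.5) has section circumradius 7.191 here — a regular 12-gon (perimeter = 2·12·7.191·sin(180°/12) = 44.67 mm); Combining (union): the regions partially overlap (shared area 95.07 mm²), so the edge portions inside another operand are dropped and the merged outline is re-measured after clipping — boundary = 58.28 mm; (rotated 10° about Z; rotation is an isometry so areas/perimeters/island counts are preserved). Overall, the cross-section is a single solid region. Total boundary length (outer) = 58.28 mm.

58.28 mm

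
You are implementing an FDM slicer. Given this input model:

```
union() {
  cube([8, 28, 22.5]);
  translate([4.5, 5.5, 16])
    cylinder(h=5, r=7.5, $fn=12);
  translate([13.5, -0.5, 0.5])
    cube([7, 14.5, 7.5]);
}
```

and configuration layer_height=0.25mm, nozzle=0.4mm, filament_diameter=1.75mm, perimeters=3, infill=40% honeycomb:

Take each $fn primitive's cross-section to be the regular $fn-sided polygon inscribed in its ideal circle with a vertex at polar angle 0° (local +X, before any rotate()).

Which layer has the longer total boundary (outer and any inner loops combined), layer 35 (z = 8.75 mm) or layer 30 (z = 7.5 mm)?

Layer 35 (z = 8.75): the cube is present — its section is the full 8×28 rectangle (perimeter 72.00 mm); the cylinder at (4.5, 5.5) does not reach this height (z outside [16, 21]); the cube at (13.5, -0.5) is absent (z outside [0.5, 8]); Combining (union): only the 8×28 cube is present, so the union is just that shape — boundary = 72.00 mm. So its perimeter = 72.00 mm. Layer 30 (z = 7.5): the cube (footprint 8×28) is included at this height (perimeter 72.00 mm); the cylinder at (4.5, 5.5) does not reach this height (z outside [16, 21]); the 7×14.5 cube at (13.5, -0.5) contributes its full rectangle (perimeter 43.00 mm); Taking the union: the 2 present regions are separate (no shared area or edge), so areas and boundary lengths simply add and each stays a separate island — boundary = 115.00 mm. So its perimeter = 115.00 mm. Layer 30 is larger (115.00 vs 72.00 mm).

layer 30 (z = 7.5 mm)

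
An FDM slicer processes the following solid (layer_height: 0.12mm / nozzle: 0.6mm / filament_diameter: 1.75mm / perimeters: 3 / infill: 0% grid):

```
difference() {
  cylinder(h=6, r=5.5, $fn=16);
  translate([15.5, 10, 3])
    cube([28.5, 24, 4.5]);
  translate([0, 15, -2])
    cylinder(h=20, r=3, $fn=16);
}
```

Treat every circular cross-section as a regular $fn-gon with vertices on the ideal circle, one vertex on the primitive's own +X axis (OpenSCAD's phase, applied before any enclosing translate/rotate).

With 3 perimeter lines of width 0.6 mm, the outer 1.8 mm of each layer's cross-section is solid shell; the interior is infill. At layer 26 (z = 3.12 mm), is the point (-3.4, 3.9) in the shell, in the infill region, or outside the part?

At z = 3.12 mm: the r=5.5 cylinder gives a regular 16-gon of circumradius 5.5 (constant along its height); the cube at (15.5, 10) (footprint 28.5×24) is included at this height; the cylinder at (0, 15): section is a regular 16-gon, circumradius r=3; Taking the first minus the rest: starting from the r=5.5 cylinder, the 28.5×24 cube at (15.5, 10) misses the remaining region (no effect); the r=3 cylinder at (0, 15) misses the remaining region (no effect) — 1 connected region. Overall, the cross-section is a single solid region. The nearest boundary edge runs (-3.89, 3.89)→(-2.10, 5.08); distance from the point to it = 0.26 mm. The point is inside the cross-section, 0.26 mm from the nearest boundary — within the 1.8 mm shell band (3 × 0.6).

shell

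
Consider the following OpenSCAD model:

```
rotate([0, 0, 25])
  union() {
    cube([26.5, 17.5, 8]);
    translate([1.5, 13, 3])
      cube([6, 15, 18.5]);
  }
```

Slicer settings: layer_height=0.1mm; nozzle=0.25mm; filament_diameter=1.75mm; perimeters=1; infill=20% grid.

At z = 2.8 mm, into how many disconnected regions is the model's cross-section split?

1

At z = 2.8 mm: the cube is present — its section is the full 26.5×17.5 rectangle; the cube at (1.5, 13) does not reach this height (z outside [3, 21.5]); Taking the union: only the 26.5×17.5 cube is present, so the union is just that shape — 1 connected region; (rotated 25° about Z; rotation is an isometry so areas/perimeters/island counts are preserved). The result has 1 disconnected region.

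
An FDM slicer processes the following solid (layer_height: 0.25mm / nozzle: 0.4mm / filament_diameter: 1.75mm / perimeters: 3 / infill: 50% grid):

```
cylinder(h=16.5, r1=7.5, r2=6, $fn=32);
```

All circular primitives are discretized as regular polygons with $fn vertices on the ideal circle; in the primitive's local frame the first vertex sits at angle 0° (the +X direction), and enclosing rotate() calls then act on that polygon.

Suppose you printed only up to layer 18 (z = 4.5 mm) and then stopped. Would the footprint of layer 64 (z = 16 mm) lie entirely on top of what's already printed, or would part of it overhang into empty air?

entirely on top

Compare the two slices. At z = 4.5: the cone (r1=7.5→r2=6) has section circumradius 7.091 here — a regular 32-gon (area = (32/2)·7.091²·sin(360°/32) = 156.95 mm²). At z = 16: the cone contributes a regular 32-gon of circumradius 6.045 (interpolated between r1=7.5 and r2=6 at t=0.970) (area = (32/2)·6.045²·sin(360°/32) = 114.08 mm²). Checking containment: the cross-section at z = 16 is a subset of the cross-section at z = 4.5.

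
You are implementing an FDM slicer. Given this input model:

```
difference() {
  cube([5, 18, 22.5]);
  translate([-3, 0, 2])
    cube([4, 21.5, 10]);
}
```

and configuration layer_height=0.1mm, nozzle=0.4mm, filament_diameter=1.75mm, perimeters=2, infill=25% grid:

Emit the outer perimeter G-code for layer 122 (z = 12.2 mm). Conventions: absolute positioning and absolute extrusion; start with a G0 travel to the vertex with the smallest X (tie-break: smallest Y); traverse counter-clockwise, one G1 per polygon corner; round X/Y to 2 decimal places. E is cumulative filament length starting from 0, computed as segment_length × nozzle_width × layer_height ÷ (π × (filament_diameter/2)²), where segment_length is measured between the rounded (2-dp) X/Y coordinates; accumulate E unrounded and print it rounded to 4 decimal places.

At z = 12.2 mm: the cube is present — its section is the full 5×18 rectangle; the cube at (-3, 0) is absent (z outside [2, 12]); Taking the first minus the rest: none of the subtracted shapes is present at this height, so the 5×18 cube is unchanged — 1 connected region. The outline is a single polygon with 4 vertices. Extrusion per mm of travel: 0.4 × 0.1 / (π × 0.875²) = 0.016630. Accumulating E over each segment gives final E = 0.7650.

G0 X0.00 Y0.00 Z12.20
G1 X5.00 Y0.00 E0.0832
G1 X5.00 Y18.00 E0.3825
G1 X0.00 Y18.00 E0.4656
G1 X0.00 Y0.00 E0.7650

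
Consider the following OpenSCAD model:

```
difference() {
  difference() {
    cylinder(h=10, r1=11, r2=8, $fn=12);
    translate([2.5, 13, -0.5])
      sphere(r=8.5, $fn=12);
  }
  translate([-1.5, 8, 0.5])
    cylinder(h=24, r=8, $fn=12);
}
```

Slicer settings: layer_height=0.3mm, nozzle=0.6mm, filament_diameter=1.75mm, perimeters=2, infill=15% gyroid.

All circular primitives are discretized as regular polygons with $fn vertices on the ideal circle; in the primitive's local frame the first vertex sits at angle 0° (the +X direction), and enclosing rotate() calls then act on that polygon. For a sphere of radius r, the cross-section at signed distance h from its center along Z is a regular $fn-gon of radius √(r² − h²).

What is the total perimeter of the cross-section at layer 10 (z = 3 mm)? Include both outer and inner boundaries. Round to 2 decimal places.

At z = 3 mm: the cone (r1=11→r2=8) has section circumradius 10.100 here — a regular 12-gon (perimeter = 2·12·10.100·sin(180°/12) = 62.74 mm); the r=8.5 sphere at (2.5, 13) slices to a regular 12-gon of circumradius 7.746 (√(r²−h²) with h=3.5 from center) (perimeter = 2·12·7.746·sin(180°/12) = 48.12 mm); After the difference (first − rest): starting from the cone, the r=8.5 sphere at (2.5, 13) partially overlaps it — only the 32.17 mm² overlap (of its 180.00 mm²) is removed, clipping the outline — boundary = 63.26 mm; the r=8 cylinder at (-1.5, 8) gives a regular 12-gon of circumradius 8 (constant along its height) (perimeter = 2·12·8.000·sin(180°/12) = 49.69 mm); Subtracting the remaining from the first: starting from that combined region, the r=8 cylinder at (-1.5, 8) partially overlaps it — only the 73.70 mm² overlap (of its 192.00 mm²) is removed, clipping the outline — boundary = 65.55 mm. Overall, the cross-section is a single solid region. Total boundary length (outer) = 65.55 mm.

65.55 mm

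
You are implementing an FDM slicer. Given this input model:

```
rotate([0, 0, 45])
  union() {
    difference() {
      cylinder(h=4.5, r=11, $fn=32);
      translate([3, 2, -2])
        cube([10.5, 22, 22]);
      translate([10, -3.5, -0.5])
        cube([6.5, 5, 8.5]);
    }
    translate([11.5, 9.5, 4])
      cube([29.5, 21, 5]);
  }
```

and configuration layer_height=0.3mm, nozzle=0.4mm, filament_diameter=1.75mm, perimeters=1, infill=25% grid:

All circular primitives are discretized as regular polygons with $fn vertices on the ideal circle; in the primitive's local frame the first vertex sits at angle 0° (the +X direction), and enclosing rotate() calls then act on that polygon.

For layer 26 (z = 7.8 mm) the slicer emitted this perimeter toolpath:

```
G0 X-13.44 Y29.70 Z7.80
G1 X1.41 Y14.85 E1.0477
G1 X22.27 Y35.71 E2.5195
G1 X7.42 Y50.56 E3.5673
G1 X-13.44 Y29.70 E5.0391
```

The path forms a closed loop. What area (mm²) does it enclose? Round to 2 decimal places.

619.54 mm²

Apply the shoelace formula to the sequence of (X, Y) vertices; enclosed area = 619.54 mm².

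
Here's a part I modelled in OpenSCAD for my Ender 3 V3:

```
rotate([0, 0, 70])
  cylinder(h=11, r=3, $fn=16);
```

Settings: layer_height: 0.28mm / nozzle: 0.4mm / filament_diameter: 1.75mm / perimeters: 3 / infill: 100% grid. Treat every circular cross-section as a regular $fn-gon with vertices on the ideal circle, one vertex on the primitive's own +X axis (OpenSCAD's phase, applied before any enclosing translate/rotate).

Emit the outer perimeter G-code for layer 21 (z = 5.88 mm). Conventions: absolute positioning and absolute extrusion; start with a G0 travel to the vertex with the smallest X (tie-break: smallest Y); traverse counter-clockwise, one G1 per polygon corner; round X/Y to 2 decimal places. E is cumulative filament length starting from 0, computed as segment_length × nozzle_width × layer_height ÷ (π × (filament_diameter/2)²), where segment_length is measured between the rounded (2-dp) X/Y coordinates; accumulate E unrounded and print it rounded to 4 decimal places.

G0 X-3.00 Y-0.13 Z5.88
G1 X-2.72 Y-1.27 E0.0547
G1 X-2.03 Y-2.21 E0.1090
G1 X-1.03 Y-2.82 E0.1635
G1 X0.13 Y-3.00 E0.2182
G1 X1.27 Y-2.72 E0.2728
G1 X2.21 Y-2.03 E0.3271
G1 X2.82 Y-1.03 E0.3817
G1 X3.00 Y0.13 E0.4363
G1 X2.72 Y1.27 E0.4910
G1 X2.03 Y2.21 E0.5453
G1 X1.03 Y2.82 E0.5998
G1 X-0.13 Y3.00 E0.6545
G1 X-1.27 Y2.72 E0.7091
G1 X-2.21 Y2.03 E0.7634
G1 X-2.82 Y1.03 E0.8180
G1 X-3.00 Y-0.13 E0.8726

At z = 5.88 mm: the cylinder: section is a regular 16-gon, circumradius r=3; (whole slice rotated 70° about Z — lengths, areas and connectivity unchanged). The outline is a single polygon with 16 vertices. Extrusion per mm of travel: 0.4 × 0.28 / (π × 0.875²) = 0.046564. Accumulating E over each segment gives final E = 0.8726.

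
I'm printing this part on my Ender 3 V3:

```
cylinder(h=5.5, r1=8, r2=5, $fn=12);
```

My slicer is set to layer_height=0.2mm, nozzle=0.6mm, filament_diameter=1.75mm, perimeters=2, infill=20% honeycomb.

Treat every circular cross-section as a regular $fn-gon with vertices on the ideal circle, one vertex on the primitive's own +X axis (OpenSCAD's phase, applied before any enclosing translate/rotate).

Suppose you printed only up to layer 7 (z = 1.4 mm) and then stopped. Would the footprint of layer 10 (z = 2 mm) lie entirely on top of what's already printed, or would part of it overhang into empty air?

entirely on top

Compare the two slices. At z = 1.4: the cone (r1=8→r2=5) has section circumradius 7.236 here — a regular 12-gon (area = (12/2)·7.236²·sin(360°/12) = 157.09 mm²). At z = 2: the cone contributes a regular 12-gon of circumradius 6.909 (interpolated between r1=8 and r2=5 at t=0.364) (area = (12/2)·6.909²·sin(360°/12) = 143.21 mm²). Checking containment: the cross-section at z = 2 is a subset of the cross-section at z = 1.4.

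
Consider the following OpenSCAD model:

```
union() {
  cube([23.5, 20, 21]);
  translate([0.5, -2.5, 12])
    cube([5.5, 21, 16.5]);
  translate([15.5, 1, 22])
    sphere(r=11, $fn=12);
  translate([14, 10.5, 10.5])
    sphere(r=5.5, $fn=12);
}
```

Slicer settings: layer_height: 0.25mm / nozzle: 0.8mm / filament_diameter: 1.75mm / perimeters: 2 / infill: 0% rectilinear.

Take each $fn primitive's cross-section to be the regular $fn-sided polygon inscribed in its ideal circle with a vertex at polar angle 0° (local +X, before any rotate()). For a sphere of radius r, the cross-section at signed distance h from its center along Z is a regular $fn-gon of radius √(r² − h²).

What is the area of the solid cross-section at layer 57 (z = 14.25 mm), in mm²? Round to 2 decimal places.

At z = 14.25 mm: the 23.5×20 cube contributes its full rectangle (area 470.00 mm²); the cube at (0.5, -2.5) (footprint 5.5×21) is included at this height (area 115.50 mm²); the sphere at (15.5, 1): section is a regular 12-gon, circumradius = √(r²−h²) = √(11²−7.75²) = 7.806 (area = (12/2)·7.806²·sin(360°/12) = 182.81 mm²); the r=5.5 sphere at (14, 10.5) contributes a regular 12-gon of circumradius √(5.5²−3.75²) = 4.023 (area = (12/2)·4.023²·sin(360°/12) = 48.56 mm²); Taking the union: the regions partially overlap — summed areas 816.88 mm² minus the doubly-counted overlap 257.06 mm² gives 559.81 mm² — area = 559.81 mm². Overall, the cross-section is a single solid region. Net area = 559.81 mm².

559.81 mm²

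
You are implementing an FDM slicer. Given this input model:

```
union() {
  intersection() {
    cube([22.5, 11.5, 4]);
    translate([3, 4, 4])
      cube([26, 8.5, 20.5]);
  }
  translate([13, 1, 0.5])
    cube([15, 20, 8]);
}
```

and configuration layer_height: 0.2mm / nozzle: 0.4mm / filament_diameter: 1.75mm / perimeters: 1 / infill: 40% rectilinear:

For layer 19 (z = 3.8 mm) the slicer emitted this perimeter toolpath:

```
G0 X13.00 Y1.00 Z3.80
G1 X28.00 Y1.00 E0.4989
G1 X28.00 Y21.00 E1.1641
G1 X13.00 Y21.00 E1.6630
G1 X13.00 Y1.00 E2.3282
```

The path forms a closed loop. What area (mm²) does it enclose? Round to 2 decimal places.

300.00 mm²

Apply the shoelace formula to the sequence of (X, Y) vertices; enclosed area = 300.00 mm².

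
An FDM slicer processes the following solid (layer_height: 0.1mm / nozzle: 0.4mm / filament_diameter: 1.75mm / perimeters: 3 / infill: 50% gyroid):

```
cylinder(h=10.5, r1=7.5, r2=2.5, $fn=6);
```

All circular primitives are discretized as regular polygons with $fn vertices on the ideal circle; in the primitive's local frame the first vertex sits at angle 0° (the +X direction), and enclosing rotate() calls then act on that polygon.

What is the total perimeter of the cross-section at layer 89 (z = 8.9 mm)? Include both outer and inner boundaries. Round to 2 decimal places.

At z = 8.9 mm: the cone: at t=0.848 of its height the radius interpolates to r₁+(r₂−r₁)t = 3.262, giving a regular 6-gon of that circumradius (perimeter = 2·6·3.262·sin(180°/6) = 19.57 mm). Overall, the cross-section is a single solid region. Total boundary length (outer) = 19.57 mm.

19.57 mm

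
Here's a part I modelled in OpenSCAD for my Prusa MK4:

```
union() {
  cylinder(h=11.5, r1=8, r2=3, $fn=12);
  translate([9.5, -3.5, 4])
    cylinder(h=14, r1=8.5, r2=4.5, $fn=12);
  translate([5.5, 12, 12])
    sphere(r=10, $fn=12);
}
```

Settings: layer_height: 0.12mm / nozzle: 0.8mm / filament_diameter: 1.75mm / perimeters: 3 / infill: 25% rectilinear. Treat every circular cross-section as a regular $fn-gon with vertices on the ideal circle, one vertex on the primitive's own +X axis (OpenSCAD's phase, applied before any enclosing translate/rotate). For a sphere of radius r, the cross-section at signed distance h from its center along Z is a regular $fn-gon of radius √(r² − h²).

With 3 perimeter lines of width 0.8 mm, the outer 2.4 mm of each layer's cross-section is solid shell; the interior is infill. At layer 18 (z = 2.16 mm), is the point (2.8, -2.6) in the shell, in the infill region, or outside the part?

At z = 2.16 mm: the cone (r1=8→r2=3) has section circumradius 7.061 here — a regular 12-gon; the cone at (9.5, -3.5) is absent (z outside [4, 18]); the sphere at (5.5, 12): section is a regular 12-gon, circumradius = √(r²−h²) = √(10²−9.84²) = 1.782; Combining (union): the 2 present regions are separate (no shared area or edge), so areas and boundary lengths simply add and each stays a separate island — 2 connected regions. Overall, the cross-section has 2 separate islands. The nearest boundary edge runs (6.11, -3.53)→(3.53, -6.11); distance from the point to it = 3.00 mm. (Shell/infill is judged within the island containing the point — the largest one.) The point is inside the cross-section and 3.00 mm from the nearest boundary — more than the 2.4 mm shell width (3 × 0.8), so it's in the infill interior.

infill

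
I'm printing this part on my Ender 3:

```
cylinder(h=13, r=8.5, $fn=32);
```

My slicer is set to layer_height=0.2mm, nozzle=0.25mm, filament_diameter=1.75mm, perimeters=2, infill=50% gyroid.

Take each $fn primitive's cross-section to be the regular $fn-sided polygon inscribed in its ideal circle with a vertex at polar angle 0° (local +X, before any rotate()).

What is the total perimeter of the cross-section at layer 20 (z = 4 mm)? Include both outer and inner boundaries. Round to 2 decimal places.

53.32 mm

At z = 4 mm: the r=8.5 cylinder contributes a regular 32-gon of circumradius 8.5 (perimeter = 2·32·8.500·sin(180°/32) = 53.32 mm). Overall, the cross-section is a single solid region. Total boundary length (outer) = 53.32 mm.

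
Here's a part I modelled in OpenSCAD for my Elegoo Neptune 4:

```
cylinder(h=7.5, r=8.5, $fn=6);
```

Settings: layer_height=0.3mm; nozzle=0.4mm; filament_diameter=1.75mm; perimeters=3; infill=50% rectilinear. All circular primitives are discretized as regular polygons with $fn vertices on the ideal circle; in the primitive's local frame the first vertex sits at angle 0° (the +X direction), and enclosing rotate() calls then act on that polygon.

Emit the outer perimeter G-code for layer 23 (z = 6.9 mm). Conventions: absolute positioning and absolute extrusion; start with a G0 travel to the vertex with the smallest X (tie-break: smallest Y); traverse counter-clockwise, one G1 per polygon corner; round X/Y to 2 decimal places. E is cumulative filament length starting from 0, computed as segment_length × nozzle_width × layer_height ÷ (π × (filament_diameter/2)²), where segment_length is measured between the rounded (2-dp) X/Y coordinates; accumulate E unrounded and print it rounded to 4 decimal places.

At z = 6.9 mm: the cylinder: section is a regular 6-gon, circumradius r=8.5. The outline is a single polygon with 6 vertices. Extrusion per mm of travel: 0.4 × 0.3 / (π × 0.875²) = 0.049890. Accumulating E over each segment gives final E = 2.5442.

G0 X-8.50 Y0.00 Z6.90
G1 X-4.25 Y-7.36 E0.4240
G1 X4.25 Y-7.36 E0.8481
G1 X8.50 Y0.00 E1.2721
G1 X4.25 Y7.36 E1.6961
G1 X-4.25 Y7.36 E2.1202
G1 X-8.50 Y0.00 E2.5442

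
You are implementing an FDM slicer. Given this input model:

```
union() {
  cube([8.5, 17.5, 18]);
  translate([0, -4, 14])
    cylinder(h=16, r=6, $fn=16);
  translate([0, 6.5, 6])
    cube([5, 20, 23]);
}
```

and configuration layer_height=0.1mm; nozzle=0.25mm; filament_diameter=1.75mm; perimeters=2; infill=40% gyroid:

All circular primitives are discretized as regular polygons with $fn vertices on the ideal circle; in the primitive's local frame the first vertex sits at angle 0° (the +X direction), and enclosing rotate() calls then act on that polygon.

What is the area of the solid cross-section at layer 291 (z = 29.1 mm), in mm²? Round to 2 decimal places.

110.21 mm²

At z = 29.1 mm: the cube is not intersected at this z (z outside [0, 18]); the r=6 cylinder at (0, -4) gives a regular 16-gon of circumradius 6 (constant along its height) (area = (16/2)·6.000²·sin(360°/16) = 110.21 mm²); the cube at (0, 6.5) does not reach this height (z outside [6, 29]); Combining (union): only the r=6 cylinder at (0, -4) is present, so the union is just that shape — area = 110.21 mm². Overall, the cross-section is a single solid region. Net area = 110.21 mm².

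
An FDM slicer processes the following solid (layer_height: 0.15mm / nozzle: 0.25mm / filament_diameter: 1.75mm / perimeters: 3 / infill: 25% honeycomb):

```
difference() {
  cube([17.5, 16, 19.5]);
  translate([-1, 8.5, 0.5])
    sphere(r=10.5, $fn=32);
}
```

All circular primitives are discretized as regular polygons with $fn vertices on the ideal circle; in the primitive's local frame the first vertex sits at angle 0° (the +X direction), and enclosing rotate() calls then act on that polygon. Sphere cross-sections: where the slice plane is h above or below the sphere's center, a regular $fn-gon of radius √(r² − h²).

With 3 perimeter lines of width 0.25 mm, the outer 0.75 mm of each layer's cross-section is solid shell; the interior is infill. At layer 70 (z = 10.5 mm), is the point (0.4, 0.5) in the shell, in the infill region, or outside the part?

shell

At z = 10.5 mm: the cube is present — its section is the full 17.5×16 rectangle; the sphere at (-1, 8.5): section is a regular 32-gon, circumradius = √(r²−h²) = √(10.5²−10²) = 3.202; After the difference (first − rest): starting from the 17.5×16 cube, the r=10.5 sphere at (-1, 8.5) partially overlaps it — only the 9.72 mm² overlap (of its 31.99 mm²) is removed, clipping the outline — 1 connected region. Overall, the cross-section is a single solid region. The nearest boundary edge runs (0.00, 0.00)→(0.00, 5.47); distance from the point to it = 0.40 mm. The point is inside the cross-section, 0.40 mm from the nearest boundary — within the 0.75 mm shell band (3 × 0.25).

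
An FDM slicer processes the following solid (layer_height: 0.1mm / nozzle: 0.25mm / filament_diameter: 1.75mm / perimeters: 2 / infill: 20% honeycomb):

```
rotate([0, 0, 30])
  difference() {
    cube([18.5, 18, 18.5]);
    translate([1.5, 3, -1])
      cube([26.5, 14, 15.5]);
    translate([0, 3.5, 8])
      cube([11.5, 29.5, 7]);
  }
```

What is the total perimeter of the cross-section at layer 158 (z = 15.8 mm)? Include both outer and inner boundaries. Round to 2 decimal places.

At z = 15.8 mm: the cube is present — its section is the full 18.5×18 rectangle (perimeter 73.00 mm); the cube at (1.5, 3) does not reach this height (z outside [-1, 14.5]); the cube at (0, 3.5) does not reach this height (z outside [8, 15]); After the difference (first − rest): none of the subtracted shapes is present at this height, so the 18.5×18 cube is unchanged — boundary = 73.00 mm; (rotated 30° about Z; rotation is an isometry so areas/perimeters/island counts are preserved). Overall, the cross-section is a single solid region. Total boundary length (outer) = 73.00 mm.

73.00 mm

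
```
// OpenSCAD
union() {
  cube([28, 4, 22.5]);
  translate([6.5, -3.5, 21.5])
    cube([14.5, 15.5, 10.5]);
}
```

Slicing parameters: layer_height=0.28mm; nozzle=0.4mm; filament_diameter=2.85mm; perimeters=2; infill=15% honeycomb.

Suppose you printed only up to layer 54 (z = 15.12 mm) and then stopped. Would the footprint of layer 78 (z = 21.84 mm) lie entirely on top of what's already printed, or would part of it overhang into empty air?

part overhangs

Compare the two slices. At z = 15.12: the cube is present — its section is the full 28×4 rectangle (area 112.00 mm²); the cube at (6.5, -3.5) is not intersected at this z (z outside [21.5, 32]); Merging all regions: only the 28×4 cube is present, so the union is just that shape — area = 112.00 mm². At z = 21.84: the 28×4 cube contributes its full rectangle (area 112.00 mm²); the 14.5×15.5 cube at (6.5, -3.5) contributes its full rectangle (area 224.75 mm²); Merging all regions: the regions partially overlap — summed areas 336.75 mm² minus the doubly-counted overlap 58.00 mm² gives 278.75 mm² — area = 278.75 mm². Checking containment: at z = 21.84 the cross-section extends beyond the z = 15.12 cross-section by about 166.75 mm².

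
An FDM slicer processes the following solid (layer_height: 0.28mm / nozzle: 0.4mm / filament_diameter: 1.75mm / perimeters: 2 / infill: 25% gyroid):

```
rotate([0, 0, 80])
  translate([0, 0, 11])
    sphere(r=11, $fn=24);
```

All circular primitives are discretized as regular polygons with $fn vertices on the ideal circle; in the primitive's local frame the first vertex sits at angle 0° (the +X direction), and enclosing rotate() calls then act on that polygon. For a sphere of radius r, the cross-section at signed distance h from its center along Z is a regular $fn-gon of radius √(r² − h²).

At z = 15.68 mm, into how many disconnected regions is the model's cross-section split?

At z = 15.68 mm: the r=11 sphere contributes a regular 24-gon of circumradius √(11²−4.68²) = 9.955; (whole slice rotated 80° about Z — lengths, areas and connectivity unchanged). The result has 1 disconnected region.

1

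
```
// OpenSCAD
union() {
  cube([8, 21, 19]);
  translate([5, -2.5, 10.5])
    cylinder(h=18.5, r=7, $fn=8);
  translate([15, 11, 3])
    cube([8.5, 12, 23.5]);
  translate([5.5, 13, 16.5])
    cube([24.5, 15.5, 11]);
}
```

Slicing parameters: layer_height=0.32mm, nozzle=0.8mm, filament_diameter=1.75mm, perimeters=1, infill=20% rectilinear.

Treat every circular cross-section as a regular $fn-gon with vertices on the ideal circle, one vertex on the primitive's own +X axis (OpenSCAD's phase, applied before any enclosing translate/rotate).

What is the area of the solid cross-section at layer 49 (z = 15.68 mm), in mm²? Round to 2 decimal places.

379.64 mm²

At z = 15.68 mm: the cube (footprint 8×21) is included at this height (area 168.00 mm²); the r=7 cylinder at (5, -2.5) gives a regular 8-gon of circumradius 7 (constant along its height) (area = (8/2)·7.000²·sin(360°/8) = 138.59 mm²); the 8.5×12 cube at (15, 11) contributes its full rectangle (area 102.00 mm²); the cube at (5.5, 13) is not intersected at this z (z outside [16.5, 27.5]); Taking the union: the regions partially overlap — summed areas 408.59 mm² minus the doubly-counted overlap 28.96 mm² gives 379.64 mm² — area = 379.64 mm². Overall, the cross-section has 2 separate islands. Net area = 379.64 mm².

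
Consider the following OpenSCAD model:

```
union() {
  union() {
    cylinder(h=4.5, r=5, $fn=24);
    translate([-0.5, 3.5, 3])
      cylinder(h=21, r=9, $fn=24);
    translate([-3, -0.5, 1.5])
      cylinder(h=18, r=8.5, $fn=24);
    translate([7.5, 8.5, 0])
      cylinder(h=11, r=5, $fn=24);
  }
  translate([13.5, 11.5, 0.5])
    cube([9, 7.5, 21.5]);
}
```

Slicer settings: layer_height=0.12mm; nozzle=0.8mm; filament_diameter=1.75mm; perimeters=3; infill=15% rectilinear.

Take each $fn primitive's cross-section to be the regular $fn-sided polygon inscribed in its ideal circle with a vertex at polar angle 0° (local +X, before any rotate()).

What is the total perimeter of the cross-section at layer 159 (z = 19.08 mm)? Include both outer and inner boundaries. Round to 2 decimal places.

At z = 19.08 mm: the cylinder does not reach this height (z outside [0, 4.5]); the r=9 cylinder at (-0.5, 3.5) gives a regular 24-gon of circumradius 9 (constant along its height) (perimeter = 2·24·9.000·sin(180°/24) = 56.39 mm); the r=8.5 cylinder at (-3, -0.5) gives a regular 24-gon of circumradius 8.5 (constant along its height) (perimeter = 2·24·8.500·sin(180°/24) = 53.25 mm); the cylinder at (7.5, 8.5) does not reach this height (z outside [0, 11]); Merging all regions: the regions partially overlap (shared area 156.46 mm²), so the edge portions inside another operand are dropped and the merged outline is re-measured after clipping — boundary = 64.47 mm; the cube at (13.5, 11.5) is present — its section is the full 9×7.5 rectangle (perimeter 33.00 mm); Taking the union: the 2 present regions are separate (no shared area or edge), so areas and boundary lengths simply add and each stays a separate island — boundary = 97.47 mm. Overall, the cross-section has 2 separate islands. Total boundary length (outer) = 97.47 mm.

97.47 mm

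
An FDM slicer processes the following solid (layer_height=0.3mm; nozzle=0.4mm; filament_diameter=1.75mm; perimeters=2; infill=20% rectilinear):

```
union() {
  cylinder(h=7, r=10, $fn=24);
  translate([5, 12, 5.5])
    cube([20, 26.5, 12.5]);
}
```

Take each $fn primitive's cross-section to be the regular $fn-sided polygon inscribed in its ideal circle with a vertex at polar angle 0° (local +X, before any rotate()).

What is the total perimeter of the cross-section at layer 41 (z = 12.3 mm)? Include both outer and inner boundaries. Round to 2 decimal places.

93.00 mm

At z = 12.3 mm: the cylinder is not intersected at this z (z outside [0, 7]); the cube at (5, 12) (footprint 20×26.5) is included at this height (perimeter 93.00 mm); Combining (union): only the 20×26.5 cube at (5, 12) is present, so the union is just that shape — boundary = 93.00 mm. Overall, the cross-section is a single solid region. Total boundary length (outer) = 93.00 mm.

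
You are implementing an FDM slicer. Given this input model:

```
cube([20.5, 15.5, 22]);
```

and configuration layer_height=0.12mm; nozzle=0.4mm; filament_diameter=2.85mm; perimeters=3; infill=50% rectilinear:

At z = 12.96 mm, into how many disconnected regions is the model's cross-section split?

At z = 12.96 mm: the cube is present — its section is the full 20.5×15.5 rectangle. The result has 1 disconnected region.

1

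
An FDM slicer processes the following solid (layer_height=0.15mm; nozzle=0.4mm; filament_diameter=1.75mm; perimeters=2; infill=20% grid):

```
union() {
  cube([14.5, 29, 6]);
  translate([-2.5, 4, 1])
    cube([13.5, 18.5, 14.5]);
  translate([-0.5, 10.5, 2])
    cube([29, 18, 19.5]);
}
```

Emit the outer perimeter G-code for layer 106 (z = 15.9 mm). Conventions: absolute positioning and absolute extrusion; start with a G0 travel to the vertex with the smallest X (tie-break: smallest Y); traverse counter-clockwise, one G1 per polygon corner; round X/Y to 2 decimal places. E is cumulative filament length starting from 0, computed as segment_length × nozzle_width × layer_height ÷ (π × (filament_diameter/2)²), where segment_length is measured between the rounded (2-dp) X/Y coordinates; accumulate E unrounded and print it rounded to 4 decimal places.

G0 X-0.50 Y10.50 Z15.90
G1 X28.50 Y10.50 E0.7234
G1 X28.50 Y28.50 E1.1724
G1 X-0.50 Y28.50 E1.8958
G1 X-0.50 Y10.50 E2.3448

At z = 15.9 mm: the cube is not intersected at this z (z outside [0, 6]); the cube at (-2.5, 4) does not reach this height (z outside [1, 15.5]); the cube at (-0.5, 10.5) (footprint 29×18) is included at this height; Merging all regions: only the 29×18 cube at (-0.5, 10.5) is present, so the union is just that shape — 1 connected region. The outline is a single polygon with 4 vertices. Extrusion per mm of travel: 0.4 × 0.15 / (π × 0.875²) = 0.024945. Accumulating E over each segment gives final E = 2.3448.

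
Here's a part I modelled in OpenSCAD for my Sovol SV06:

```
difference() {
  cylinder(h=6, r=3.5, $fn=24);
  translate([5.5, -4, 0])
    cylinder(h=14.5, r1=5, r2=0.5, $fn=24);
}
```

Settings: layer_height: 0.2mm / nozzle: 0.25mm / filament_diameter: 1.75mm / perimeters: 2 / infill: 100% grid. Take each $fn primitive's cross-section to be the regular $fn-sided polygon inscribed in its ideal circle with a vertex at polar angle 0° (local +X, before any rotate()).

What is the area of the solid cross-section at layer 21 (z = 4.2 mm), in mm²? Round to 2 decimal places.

37.52 mm²

At z = 4.2 mm: the r=3.5 cylinder contributes a regular 24-gon of circumradius 3.5 (area = (24/2)·3.500²·sin(360°/24) = 38.05 mm²); the cone at (5.5, -4): at t=0.290 of its height the radius interpolates to r₁+(r₂−r₁)t = 3.697, giving a regular 24-gon of that circumradius (area = (24/2)·3.697²·sin(360°/24) = 42.44 mm²); After the difference (first − rest): starting from the r=3.5 cylinder (38.05 mm²), the cone at (5.5, -4) partially overlaps it — only the 0.52 mm² overlap (of its 42.44 mm²) is removed, clipping the outline — area = 37.52 mm². Overall, the cross-section is a single solid region. Net area = 37.52 mm².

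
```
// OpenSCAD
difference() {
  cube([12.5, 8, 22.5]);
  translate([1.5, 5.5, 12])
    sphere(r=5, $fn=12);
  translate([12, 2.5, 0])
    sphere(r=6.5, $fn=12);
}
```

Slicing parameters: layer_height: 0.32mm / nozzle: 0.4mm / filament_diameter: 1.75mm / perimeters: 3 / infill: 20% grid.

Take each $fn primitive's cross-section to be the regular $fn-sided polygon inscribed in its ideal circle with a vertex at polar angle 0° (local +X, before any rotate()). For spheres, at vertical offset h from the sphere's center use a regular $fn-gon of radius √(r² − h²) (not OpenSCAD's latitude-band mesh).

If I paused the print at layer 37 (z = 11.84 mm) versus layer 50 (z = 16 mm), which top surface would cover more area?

layer 50 (z = 16 mm)

Layer 37 (z = 11.84): the 12.5×8 cube contributes its full rectangle (area 100.00 mm²); the r=5 sphere at (1.5, 5.5) contributes a regular 12-gon of circumradius √(5²−0.16²) = 4.997 (area = (12/2)·4.997²·sin(360°/12) = 74.92 mm²); the sphere at (12, 2.5) does not reach this height (|z−center|=11.840 > r=6.5); Taking the first minus the rest: starting from the 12.5×8 cube (100.00 mm²), the r=5 sphere at (1.5, 5.5) partially overlaps it — only the 41.33 mm² overlap (of its 74.92 mm²) is removed, clipping the outline — area = 58.67 mm². So its area = 58.67 mm². Layer 50 (z = 16): the cube (footprint 12.5×8) is included at this height (area 100.00 mm²); the r=5 sphere at (1.5, 5.5) contributes a regular 12-gon of circumradius √(5²−4²) = 3.000 (area = (12/2)·3.000²·sin(360°/12) = 27.00 mm²); the sphere at (12, 2.5) is not intersected at this z (|z−center|=16.000 > r=6.5); After the difference (first − rest): starting from the 12.5×8 cube (100.00 mm²), the r=5 sphere at (1.5, 5.5) partially overlaps it — only the 21.00 mm² overlap (of its 27.00 mm²) is removed, clipping the outline — area = 79.00 mm². So its area = 79.00 mm². Layer 50 is larger (79.00 vs 58.67 mm²).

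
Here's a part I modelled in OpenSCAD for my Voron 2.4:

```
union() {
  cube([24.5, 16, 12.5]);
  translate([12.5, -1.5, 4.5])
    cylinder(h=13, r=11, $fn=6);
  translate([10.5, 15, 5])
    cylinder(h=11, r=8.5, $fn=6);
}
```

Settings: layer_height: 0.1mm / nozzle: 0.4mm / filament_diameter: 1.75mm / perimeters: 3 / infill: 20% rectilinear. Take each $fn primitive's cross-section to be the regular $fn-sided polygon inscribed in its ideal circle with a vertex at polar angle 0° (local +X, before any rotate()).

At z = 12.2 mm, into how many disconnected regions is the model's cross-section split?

1

At z = 12.2 mm: the 24.5×16 cube contributes its full rectangle; the r=11 cylinder at (12.5, -1.5) contributes a regular 6-gon of circumradius 11; the r=8.5 cylinder at (10.5, 15) gives a regular 6-gon of circumradius 8.5 (constant along its height); Combining (union): the regions partially overlap (shared area 235.76 mm²), so overlapping operands fuse into one piece — 1 connected region. The result has 1 disconnected region.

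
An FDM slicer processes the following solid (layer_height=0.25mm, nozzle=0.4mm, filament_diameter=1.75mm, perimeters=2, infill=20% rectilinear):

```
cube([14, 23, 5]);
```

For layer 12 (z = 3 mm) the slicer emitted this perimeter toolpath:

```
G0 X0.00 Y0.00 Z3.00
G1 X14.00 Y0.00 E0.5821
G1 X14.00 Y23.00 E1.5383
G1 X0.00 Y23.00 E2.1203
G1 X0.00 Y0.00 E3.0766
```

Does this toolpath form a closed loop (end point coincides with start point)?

yes

Start point (G0): (0.00, 0.00). End point (last G1): the path returns to the start — closed.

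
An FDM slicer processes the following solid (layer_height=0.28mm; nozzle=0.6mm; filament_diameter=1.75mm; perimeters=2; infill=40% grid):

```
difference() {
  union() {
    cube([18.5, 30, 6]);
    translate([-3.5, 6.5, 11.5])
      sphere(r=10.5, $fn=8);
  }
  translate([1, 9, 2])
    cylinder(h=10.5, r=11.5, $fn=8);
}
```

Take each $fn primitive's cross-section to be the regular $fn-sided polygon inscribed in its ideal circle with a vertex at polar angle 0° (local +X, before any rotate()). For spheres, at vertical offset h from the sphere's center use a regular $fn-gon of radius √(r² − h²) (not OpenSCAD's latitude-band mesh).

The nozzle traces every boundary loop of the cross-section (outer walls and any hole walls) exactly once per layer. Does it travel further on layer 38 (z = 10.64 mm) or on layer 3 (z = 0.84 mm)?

layer 3 (z = 0.84 mm)

Layer 38 (z = 10.64): the cube does not reach this height (z outside [0, 6]); the r=10.5 sphere at (-3.5, 6.5) contributes a regular 8-gon of circumradius √(10.5²−0.86²) = 10.465 (perimeter = 2·8·10.465·sin(180°/8) = 64.07 mm); Merging all regions: only the r=10.5 sphere at (-3.5, 6.5) is present, so the union is just that shape — boundary = 64.07 mm; the r=11.5 cylinder at (1, 9) contributes a regular 8-gon of circumradius 11.5 (perimeter = 2·8·11.500·sin(180°/8) = 70.41 mm); After the difference (first − rest): starting from the result so far, the r=11.5 cylinder at (1, 9) partially overlaps it — only the 233.33 mm² overlap (of its 374.06 mm²) is removed, clipping the outline — boundary = 55.25 mm. So its perimeter = 55.25 mm. Layer 3 (z = 0.84): the cube (footprint 18.5×30) is included at this height (perimeter 97.00 mm); the sphere at (-3.5, 6.5) is absent (|z−center|=10.660 > r=10.5); Combining (union): only the 18.5×30 cube is present, so the union is just that shape — boundary = 97.00 mm; the cylinder at (1, 9) is absent (z outside [2, 12.5]); Subtracting the remaining from the first: none of the subtracted shapes is present at this height, so the result so far is unchanged — boundary = 97.00 mm. So its perimeter = 97.00 mm. Layer 3 is larger (97.00 vs 55.25 mm).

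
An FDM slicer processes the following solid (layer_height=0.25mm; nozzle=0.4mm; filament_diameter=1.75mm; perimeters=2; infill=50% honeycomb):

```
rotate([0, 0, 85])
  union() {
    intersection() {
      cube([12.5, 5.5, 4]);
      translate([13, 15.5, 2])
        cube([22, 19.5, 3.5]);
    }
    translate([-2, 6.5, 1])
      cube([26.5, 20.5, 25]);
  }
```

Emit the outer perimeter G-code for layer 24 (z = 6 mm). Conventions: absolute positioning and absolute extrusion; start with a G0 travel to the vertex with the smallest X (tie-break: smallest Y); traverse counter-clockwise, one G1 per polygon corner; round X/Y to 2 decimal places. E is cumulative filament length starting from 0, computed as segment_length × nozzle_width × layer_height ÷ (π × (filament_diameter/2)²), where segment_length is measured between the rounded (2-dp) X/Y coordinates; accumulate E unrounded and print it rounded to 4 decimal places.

At z = 6 mm: the cube is absent (z outside [0, 4]); the cube at (13, 15.5) is absent (z outside [2, 5.5]); Taking the intersection: at least one operand is absent at this height, so nothing remains; the 26.5×20.5 cube at (-2, 6.5) contributes its full rectangle; Taking the union: only the 26.5×20.5 cube at (-2, 6.5) is present, so the union is just that shape — 1 connected region; (whole slice rotated 85° about Z — lengths, areas and connectivity unchanged). The outline is a single polygon with 4 vertices. Extrusion per mm of travel: 0.4 × 0.25 / (π × 0.875²) = 0.041575. Accumulating E over each segment gives final E = 3.9080.

G0 X-27.07 Y0.36 Z6.00
G1 X-6.65 Y-1.43 E0.8522
G1 X-4.34 Y24.97 E1.9540
G1 X-24.76 Y26.76 E2.8062
G1 X-27.07 Y0.36 E3.9080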